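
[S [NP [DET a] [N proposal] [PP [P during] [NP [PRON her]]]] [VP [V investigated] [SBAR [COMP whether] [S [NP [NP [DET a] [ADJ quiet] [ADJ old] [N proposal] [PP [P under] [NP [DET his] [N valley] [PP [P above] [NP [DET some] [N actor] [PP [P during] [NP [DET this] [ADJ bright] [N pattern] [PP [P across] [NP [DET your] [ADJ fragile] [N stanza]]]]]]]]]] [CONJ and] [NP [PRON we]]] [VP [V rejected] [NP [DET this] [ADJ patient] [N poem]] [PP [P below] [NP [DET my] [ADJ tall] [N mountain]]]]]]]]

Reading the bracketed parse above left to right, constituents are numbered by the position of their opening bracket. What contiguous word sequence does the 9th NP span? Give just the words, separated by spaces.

Opening `[NP` markers occur at word positions 1, 4, 7, 7, 12, 15, 18, 22, 26, 28, 32; the 9th of these opens the constituent [NP we].

we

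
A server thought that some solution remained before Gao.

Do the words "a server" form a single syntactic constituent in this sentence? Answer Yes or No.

"a server" is exactly the noun phrase [NP a server], a complete constituent.

Yes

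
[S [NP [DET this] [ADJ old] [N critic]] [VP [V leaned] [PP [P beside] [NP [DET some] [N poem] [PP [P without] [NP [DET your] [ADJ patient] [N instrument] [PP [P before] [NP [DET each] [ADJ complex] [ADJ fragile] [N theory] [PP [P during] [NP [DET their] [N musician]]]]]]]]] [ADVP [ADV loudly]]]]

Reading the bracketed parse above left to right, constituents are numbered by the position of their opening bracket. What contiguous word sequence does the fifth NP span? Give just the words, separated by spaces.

Opening `[NP` markers occur at word positions 1, 6, 9, 13, 18; the fifth of these opens the constituent [NP their musician].

their musician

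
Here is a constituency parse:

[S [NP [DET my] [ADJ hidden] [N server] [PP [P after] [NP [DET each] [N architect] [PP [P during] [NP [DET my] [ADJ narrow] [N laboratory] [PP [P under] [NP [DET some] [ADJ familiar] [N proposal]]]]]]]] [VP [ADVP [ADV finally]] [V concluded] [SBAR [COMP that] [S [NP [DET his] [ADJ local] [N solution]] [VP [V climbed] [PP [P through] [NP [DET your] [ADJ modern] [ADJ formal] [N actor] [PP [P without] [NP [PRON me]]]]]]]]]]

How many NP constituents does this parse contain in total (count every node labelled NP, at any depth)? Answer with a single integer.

7

Scanning left to right, an opening `[NP` appears at word positions 1, 5, 8, 12, 18, 23, 28 — 7 in total.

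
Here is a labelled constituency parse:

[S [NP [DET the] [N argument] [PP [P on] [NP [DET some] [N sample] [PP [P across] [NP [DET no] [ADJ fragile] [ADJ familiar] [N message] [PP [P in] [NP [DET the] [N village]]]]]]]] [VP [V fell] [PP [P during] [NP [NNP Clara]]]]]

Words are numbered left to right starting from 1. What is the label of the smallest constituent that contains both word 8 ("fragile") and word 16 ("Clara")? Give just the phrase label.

S

Word 8 lies under S → NP → PP → NP → PP → NP → ADJ; word 16 lies under S → VP → PP → NP → NNP. The lowest shared node is the S.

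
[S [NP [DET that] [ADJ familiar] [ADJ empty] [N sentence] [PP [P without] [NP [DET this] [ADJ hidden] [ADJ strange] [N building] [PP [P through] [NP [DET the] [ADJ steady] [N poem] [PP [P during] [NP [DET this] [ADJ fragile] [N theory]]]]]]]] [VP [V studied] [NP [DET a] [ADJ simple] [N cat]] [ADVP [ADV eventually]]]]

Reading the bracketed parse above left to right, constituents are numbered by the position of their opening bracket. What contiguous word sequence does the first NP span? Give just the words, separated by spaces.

that familiar empty sentence without this hidden strange building through the steady poem during this fragile theory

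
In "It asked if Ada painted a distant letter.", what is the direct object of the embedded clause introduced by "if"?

a distant letter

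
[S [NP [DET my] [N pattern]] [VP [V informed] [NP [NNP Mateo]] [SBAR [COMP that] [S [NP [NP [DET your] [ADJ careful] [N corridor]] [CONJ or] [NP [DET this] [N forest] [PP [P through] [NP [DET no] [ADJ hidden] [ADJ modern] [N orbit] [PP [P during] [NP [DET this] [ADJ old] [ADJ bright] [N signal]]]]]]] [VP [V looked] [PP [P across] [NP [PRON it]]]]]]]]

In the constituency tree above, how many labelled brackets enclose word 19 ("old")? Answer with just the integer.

11

Counting open brackets not yet closed at "old": [S [VP [SBAR [S [NP [NP [PP [NP [PP [NP [ADJ = 11.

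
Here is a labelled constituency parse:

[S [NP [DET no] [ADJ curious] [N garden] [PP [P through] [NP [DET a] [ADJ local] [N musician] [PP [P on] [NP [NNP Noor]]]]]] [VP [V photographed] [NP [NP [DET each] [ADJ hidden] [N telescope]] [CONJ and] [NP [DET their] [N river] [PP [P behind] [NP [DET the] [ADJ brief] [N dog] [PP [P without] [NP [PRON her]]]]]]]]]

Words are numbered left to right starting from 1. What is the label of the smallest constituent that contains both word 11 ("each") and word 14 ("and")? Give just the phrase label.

The smallest bracket enclosing both words is [NP each hidden telescope and their river behind the brief dog without her], so the label is NP.

NP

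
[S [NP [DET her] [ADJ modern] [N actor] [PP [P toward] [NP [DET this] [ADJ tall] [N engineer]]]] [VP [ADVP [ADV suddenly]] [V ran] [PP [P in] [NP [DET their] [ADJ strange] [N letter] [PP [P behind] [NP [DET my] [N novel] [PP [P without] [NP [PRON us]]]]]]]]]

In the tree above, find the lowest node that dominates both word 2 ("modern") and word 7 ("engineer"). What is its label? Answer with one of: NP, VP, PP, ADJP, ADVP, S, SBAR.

NP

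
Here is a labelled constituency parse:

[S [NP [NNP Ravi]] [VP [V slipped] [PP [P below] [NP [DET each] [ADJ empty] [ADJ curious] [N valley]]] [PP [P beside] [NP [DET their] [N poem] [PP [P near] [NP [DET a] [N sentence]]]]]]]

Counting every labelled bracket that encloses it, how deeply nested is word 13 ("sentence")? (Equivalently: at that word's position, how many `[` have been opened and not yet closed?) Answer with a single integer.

7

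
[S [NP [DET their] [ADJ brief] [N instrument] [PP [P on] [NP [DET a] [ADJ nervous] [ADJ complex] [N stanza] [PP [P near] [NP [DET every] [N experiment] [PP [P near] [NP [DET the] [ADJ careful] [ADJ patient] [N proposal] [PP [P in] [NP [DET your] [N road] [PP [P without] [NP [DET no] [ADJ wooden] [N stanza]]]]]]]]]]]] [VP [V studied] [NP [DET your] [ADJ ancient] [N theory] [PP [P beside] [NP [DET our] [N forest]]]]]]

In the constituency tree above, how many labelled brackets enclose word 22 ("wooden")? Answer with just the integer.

Counting open brackets not yet closed at "wooden": [S [NP [PP [NP [PP [NP [PP [NP [PP [NP [PP [NP [ADJ = 13.

13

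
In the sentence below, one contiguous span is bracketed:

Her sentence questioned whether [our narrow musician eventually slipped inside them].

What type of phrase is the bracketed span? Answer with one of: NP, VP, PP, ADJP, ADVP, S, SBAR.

S

"slipped" is the head of the bracketed span, so the span is a clause: S.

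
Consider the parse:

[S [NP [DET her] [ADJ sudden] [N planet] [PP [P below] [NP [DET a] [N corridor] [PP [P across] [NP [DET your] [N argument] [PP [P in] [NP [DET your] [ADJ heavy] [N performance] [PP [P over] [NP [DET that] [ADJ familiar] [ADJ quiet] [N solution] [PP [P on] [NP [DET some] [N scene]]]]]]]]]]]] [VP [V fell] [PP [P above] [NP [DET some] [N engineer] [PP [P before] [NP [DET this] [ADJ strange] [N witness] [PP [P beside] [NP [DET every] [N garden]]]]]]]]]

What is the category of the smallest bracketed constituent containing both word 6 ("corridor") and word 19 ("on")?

The smallest bracket enclosing both words is [NP a corridor across your argument in your heavy performance over that familiar quiet solution on some scene], so the label is NP.

NP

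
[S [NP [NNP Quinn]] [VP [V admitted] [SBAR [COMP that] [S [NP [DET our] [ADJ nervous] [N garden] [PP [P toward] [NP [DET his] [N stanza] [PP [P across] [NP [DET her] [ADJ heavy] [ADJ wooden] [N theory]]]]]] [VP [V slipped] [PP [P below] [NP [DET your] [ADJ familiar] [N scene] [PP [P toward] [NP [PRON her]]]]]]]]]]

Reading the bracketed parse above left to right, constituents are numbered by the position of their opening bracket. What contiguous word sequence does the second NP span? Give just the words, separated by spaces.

our nervous garden toward his stanza across her heavy wooden theory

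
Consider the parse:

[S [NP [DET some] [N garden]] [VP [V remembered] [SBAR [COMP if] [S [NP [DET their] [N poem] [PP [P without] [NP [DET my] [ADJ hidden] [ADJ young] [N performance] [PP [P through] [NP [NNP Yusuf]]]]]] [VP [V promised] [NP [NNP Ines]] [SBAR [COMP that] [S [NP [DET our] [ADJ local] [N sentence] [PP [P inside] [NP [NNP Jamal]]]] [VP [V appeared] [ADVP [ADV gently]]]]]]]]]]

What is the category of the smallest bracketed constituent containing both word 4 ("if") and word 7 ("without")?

SBAR

The smallest bracket enclosing both words is [SBAR if their poem without my hidden young performance through Yusuf promised Ines that our local sentence inside Jamal appeared gently], so the label is SBAR.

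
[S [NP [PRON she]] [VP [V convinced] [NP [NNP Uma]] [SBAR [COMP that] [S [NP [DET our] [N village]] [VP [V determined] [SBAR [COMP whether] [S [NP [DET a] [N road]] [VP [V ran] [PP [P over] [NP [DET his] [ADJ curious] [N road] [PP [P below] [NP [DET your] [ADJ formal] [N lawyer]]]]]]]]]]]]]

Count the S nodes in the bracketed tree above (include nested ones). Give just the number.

3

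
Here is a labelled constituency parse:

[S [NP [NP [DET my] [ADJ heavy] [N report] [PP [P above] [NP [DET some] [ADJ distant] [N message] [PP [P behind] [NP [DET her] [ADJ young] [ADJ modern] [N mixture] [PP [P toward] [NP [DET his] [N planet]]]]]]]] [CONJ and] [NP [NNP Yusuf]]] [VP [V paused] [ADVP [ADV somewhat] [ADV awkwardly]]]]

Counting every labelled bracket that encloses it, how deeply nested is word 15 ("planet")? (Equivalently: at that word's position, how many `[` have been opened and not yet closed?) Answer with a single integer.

The word sits inside N, which is inside NP, inside PP, inside NP, inside PP, inside NP, inside PP, inside NP, inside NP, inside S — 10 brackets in all.

10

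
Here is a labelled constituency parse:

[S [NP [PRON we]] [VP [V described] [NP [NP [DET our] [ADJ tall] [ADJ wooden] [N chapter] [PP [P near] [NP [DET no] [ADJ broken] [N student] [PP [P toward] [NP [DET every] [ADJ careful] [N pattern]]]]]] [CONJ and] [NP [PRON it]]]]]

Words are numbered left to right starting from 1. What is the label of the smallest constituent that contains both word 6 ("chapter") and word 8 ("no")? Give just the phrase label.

NP

Both words fall inside [NP our tall wooden chapter near no broken student toward every careful pattern] (words 3–14), and no smaller constituent contains them both. Label: NP.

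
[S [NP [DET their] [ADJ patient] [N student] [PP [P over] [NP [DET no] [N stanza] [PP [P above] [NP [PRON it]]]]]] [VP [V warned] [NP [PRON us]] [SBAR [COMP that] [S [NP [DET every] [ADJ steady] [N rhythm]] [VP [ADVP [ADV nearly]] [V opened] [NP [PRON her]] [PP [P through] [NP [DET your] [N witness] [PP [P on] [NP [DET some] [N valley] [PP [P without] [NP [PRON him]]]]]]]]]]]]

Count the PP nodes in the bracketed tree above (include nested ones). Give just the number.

5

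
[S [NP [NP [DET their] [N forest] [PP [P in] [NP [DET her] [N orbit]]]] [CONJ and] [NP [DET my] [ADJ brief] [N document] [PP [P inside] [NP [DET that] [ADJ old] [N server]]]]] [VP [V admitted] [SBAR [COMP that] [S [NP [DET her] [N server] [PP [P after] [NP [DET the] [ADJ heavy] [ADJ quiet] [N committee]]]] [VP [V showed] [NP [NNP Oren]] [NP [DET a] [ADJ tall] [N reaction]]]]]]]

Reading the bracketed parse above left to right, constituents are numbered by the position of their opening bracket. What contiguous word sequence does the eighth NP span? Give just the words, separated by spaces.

Oren

In left-to-right order the NP constituents are "their forest in her orbit and my brief document inside that old server"; "their forest in her orbit"; "her orbit"; "my brief document inside that old server"; "that old server"; "her server after the heavy quiet committee"; "the heavy quiet committee"; "Oren"; "a tall reaction". Number 8 is "Oren".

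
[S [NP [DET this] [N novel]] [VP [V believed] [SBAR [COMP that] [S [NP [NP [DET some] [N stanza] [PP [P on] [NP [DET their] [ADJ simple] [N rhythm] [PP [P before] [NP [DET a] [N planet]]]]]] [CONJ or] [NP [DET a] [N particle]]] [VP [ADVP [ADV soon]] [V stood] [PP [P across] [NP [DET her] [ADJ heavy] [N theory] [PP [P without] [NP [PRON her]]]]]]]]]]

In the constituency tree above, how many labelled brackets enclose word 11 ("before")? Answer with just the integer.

10

Path from the root down to the word: S → VP → SBAR → S → NP → NP → PP → NP → PP → P. That is 10 enclosing brackets.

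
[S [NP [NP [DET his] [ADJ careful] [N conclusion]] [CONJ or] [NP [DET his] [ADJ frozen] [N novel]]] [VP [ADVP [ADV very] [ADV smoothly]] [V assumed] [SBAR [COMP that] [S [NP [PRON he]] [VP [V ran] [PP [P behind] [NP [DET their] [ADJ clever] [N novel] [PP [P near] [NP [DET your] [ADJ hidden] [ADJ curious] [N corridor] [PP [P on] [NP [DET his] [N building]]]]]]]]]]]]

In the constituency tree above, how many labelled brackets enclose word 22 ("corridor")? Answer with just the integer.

10

Path from the root down to the word: S → VP → SBAR → S → VP → PP → NP → PP → NP → N. That is 10 enclosing brackets.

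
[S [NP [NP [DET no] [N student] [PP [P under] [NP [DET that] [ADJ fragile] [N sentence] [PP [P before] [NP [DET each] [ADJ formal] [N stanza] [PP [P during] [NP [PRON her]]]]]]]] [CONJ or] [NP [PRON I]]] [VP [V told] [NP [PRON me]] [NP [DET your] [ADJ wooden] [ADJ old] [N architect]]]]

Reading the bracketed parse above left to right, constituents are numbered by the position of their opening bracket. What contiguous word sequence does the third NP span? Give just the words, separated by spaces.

Opening `[NP` markers occur at word positions 1, 1, 4, 8, 12, 14, 16, 17; the third of these opens the constituent [NP that fragile sentence before each formal stanza during her].

that fragile sentence before each formal stanza during her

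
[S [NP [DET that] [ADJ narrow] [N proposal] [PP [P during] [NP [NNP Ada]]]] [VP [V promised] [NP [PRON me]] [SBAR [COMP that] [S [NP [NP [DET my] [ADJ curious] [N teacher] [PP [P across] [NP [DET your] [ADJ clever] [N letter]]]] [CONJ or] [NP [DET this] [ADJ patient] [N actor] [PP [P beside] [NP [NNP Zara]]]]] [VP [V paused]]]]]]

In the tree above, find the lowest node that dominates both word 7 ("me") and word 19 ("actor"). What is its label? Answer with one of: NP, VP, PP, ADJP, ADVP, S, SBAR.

Both words fall inside [VP promised me that my curious teacher across your clever letter or this patient actor beside Zara paused] (words 6–22), and no smaller constituent contains them both. Label: VP.

VP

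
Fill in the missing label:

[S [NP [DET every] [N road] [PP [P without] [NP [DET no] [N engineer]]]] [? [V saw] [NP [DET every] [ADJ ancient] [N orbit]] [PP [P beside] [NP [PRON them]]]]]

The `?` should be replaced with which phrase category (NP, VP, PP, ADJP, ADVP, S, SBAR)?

VP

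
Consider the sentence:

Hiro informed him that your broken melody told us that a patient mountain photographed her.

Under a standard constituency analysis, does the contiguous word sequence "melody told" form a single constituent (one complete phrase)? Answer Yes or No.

No

The smallest constituent containing the whole sequence is the clause [S your broken melody told us that a patient mountain photographed her], but the sequence is only part of it — it straddles the boundary between noun phrase "your broken melody" and verb phrase "told us that a patient mountain photographed her".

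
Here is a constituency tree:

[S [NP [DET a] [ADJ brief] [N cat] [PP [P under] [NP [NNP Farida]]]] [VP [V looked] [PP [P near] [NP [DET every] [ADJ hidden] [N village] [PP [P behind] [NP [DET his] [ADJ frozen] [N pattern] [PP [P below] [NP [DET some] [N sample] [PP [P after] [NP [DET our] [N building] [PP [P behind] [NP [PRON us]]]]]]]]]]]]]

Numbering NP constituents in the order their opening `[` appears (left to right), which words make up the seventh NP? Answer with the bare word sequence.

us

In left-to-right order the NP constituents are "a brief cat under Farida"; "Farida"; "every hidden village behind his frozen pattern below some sample after our building behind us"; "his frozen pattern below some sample after our building behind us"; "some sample after our building behind us"; "our building behind us"; "us". Number 7 is "us".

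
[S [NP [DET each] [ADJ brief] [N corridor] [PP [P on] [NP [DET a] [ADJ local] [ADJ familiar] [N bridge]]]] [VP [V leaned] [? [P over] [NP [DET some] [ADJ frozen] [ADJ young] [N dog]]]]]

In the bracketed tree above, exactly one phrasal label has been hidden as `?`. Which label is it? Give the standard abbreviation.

PP

The `?` node immediately contains: P 'over', NP. That is the internal structure of a prepositional phrase, so the label is PP.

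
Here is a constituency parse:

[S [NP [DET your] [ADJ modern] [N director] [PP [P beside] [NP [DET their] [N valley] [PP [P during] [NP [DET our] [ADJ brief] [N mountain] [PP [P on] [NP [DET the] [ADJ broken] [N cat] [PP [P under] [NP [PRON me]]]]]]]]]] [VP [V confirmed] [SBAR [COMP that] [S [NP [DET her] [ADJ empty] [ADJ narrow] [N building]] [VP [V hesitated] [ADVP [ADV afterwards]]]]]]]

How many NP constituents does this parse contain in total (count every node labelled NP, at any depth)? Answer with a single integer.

6

The NP constituents are: [NP your modern director beside their valley during our brief mountain on the broken cat under me]; [NP their valley during our brief mountain on the broken cat under me]; [NP our brief mountain on the broken cat under me]; [NP the broken cat under me]; [NP me]; [NP her empty narrow building]. Total: 6.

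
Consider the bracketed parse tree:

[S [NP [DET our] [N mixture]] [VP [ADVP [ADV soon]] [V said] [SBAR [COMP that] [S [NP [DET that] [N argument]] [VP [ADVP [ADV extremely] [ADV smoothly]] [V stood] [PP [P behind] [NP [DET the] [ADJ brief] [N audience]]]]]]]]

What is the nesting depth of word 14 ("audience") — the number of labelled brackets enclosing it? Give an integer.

The word sits inside N, which is inside NP, inside PP, inside VP, inside S, inside SBAR, inside VP, inside S — 8 brackets in all.

8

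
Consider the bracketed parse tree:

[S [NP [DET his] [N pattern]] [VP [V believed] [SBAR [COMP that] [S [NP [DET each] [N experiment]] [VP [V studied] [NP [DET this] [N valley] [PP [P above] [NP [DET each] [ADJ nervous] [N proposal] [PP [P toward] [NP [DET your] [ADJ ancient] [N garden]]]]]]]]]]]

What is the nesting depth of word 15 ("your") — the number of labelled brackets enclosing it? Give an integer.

11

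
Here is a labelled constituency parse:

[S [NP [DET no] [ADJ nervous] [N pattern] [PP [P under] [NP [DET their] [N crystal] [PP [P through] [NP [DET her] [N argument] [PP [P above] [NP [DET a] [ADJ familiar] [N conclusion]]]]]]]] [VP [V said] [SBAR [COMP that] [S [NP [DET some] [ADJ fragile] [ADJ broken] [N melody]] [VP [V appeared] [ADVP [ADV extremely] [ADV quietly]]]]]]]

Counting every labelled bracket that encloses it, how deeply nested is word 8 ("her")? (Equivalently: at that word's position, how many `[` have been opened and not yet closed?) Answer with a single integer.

7

Path from the root down to the word: S → NP → PP → NP → PP → NP → DET. That is 7 enclosing brackets.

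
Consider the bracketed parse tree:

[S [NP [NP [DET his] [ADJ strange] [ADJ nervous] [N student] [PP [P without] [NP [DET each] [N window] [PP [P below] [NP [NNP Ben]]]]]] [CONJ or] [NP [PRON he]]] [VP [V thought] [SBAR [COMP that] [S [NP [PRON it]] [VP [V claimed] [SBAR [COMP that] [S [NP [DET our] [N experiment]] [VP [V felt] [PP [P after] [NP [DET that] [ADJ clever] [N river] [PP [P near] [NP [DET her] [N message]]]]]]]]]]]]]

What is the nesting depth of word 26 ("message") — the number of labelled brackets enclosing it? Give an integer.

The word sits inside N, which is inside NP, inside PP, inside NP, inside PP, inside VP, inside S, inside SBAR, inside VP, inside S, inside SBAR, inside VP, inside S — 13 brackets in all.

13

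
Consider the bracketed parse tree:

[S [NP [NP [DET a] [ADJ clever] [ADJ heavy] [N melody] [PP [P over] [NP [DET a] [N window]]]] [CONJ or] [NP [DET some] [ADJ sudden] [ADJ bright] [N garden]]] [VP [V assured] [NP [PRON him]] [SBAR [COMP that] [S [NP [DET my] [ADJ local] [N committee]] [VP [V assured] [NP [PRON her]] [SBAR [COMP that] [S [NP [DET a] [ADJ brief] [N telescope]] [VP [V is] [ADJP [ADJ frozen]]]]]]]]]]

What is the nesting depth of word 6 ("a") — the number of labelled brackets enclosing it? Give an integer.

Path from the root down to the word: S → NP → NP → PP → NP → DET. That is 6 enclosing brackets.

6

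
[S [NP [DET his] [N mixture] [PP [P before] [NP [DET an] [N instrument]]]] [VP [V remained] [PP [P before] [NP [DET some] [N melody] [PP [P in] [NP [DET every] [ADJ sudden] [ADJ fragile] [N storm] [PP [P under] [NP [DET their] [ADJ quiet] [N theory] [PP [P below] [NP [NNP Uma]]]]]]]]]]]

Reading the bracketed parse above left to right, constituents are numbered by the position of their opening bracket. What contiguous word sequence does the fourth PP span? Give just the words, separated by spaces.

Opening `[PP` markers occur at word positions 3, 7, 10, 15, 19; the fourth of these opens the constituent [PP under their quiet theory below Uma].

under their quiet theory below Uma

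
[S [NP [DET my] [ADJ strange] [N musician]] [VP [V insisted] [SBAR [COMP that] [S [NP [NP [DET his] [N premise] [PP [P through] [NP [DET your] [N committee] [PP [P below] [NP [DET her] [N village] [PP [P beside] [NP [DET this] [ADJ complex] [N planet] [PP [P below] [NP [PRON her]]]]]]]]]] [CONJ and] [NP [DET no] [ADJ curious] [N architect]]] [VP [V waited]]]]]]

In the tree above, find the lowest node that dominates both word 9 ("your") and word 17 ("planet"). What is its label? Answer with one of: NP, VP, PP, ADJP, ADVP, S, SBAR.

The smallest bracket enclosing both words is [NP your committee below her village beside this complex planet below her], so the label is NP.

NP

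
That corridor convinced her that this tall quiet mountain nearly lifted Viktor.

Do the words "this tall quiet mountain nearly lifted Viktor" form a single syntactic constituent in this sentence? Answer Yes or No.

Yes

These words form the whole clause headed by "lifted", so yes — one constituent.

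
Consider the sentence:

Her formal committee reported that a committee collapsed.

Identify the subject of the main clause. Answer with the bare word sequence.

her formal committee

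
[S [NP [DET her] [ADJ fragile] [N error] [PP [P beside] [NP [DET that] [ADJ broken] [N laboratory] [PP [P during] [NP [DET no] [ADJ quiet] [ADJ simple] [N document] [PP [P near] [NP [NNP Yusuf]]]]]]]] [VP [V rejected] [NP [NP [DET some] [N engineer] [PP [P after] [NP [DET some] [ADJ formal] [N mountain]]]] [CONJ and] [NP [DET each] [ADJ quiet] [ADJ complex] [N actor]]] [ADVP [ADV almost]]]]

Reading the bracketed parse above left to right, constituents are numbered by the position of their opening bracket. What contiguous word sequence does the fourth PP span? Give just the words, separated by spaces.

after some formal mountain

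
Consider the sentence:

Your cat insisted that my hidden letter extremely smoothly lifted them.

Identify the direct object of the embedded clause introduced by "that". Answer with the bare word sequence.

them

"lifted" heads the VP of the embedded clause introduced by "that", and "them" is its direct object.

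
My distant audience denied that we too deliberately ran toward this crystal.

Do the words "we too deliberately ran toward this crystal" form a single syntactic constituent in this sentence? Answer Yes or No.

Yes

"we too deliberately ran toward this crystal" is exactly the clause [S we too deliberately ran toward this crystal], a complete constituent.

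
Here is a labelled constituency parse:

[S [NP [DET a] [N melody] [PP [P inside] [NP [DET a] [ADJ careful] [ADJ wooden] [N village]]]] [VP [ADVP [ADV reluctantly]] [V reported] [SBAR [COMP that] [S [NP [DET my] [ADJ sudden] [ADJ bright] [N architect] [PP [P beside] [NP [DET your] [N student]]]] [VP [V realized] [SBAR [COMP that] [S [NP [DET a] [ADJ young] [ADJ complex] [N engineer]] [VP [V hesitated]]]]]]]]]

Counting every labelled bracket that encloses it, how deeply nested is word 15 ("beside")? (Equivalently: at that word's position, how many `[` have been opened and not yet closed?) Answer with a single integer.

7

Counting open brackets not yet closed at "beside": [S [VP [SBAR [S [NP [PP [P = 7.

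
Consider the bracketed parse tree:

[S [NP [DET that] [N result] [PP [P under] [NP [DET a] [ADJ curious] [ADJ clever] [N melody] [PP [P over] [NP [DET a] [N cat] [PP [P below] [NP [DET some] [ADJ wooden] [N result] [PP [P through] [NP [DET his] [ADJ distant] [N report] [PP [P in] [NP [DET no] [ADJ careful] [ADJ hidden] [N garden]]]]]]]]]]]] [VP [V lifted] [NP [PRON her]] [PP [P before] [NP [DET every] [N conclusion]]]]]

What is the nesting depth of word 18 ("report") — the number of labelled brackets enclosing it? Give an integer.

11

Path from the root down to the word: S → NP → PP → NP → PP → NP → PP → NP → PP → NP → N. That is 11 enclosing brackets.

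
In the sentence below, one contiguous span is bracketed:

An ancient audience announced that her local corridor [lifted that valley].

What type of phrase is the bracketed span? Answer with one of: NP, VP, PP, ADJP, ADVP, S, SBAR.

VP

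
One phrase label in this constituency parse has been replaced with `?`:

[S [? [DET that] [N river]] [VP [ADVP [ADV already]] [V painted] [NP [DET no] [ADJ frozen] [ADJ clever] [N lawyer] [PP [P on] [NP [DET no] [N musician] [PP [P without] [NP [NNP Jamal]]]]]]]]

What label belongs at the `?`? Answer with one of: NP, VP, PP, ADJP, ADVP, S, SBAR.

NP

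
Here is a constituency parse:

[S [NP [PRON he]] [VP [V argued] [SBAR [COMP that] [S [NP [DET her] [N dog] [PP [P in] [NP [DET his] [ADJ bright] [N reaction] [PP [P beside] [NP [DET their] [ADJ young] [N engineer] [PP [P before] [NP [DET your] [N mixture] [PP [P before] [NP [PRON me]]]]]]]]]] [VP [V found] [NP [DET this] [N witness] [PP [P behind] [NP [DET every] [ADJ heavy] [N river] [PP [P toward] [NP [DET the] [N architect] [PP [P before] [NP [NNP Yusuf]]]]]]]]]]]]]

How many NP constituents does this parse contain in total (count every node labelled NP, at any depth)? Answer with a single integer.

Listing each NP by its span: [NP he]; [NP her dog in his bright reaction beside their young engineer before your mixture before me]; [NP his bright reaction beside their young engineer before your mixture before me]; [NP their young engineer before your mixture before me]; [NP your mixture before me]; [NP me] … — that makes 10.

10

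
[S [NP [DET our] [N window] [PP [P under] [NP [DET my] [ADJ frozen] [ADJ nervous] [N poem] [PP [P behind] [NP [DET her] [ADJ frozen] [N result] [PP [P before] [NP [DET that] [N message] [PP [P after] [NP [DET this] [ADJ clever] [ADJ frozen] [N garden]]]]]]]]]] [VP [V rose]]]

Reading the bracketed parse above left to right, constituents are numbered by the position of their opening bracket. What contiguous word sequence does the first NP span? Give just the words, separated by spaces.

our window under my frozen nervous poem behind her frozen result before that message after this clever frozen garden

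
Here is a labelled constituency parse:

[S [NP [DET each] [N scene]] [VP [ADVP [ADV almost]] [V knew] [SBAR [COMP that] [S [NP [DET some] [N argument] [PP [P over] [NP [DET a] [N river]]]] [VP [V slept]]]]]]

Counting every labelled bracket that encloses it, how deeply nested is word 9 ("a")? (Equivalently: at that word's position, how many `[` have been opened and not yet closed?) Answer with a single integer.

The word sits inside DET, which is inside NP, inside PP, inside NP, inside S, inside SBAR, inside VP, inside S — 8 brackets in all.

8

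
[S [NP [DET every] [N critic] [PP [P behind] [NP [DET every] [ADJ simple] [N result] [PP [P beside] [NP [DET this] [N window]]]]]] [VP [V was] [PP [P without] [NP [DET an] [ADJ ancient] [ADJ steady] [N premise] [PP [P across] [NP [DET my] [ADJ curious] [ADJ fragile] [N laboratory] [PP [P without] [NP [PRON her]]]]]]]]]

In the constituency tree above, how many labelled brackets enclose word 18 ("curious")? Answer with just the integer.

7

The word sits inside ADJ, which is inside NP, inside PP, inside NP, inside PP, inside VP, inside S — 7 brackets in all.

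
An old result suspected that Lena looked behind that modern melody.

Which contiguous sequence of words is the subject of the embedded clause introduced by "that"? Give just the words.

Lena

The subject of the embedded clause introduced by "that" is the NP immediately before the verb "looked": "Lena".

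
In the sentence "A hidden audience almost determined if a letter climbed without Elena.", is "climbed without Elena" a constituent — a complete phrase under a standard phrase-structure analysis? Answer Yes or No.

The sequence corresponds to a single VP node — the verb phrase "climbed without Elena".

Yes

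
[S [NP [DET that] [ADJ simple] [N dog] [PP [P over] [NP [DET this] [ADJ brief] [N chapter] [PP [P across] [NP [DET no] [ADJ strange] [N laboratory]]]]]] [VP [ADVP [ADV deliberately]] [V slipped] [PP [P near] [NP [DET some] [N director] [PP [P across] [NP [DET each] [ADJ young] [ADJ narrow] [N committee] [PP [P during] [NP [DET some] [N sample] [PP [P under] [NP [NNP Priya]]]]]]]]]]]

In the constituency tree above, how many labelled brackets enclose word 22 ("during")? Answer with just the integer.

8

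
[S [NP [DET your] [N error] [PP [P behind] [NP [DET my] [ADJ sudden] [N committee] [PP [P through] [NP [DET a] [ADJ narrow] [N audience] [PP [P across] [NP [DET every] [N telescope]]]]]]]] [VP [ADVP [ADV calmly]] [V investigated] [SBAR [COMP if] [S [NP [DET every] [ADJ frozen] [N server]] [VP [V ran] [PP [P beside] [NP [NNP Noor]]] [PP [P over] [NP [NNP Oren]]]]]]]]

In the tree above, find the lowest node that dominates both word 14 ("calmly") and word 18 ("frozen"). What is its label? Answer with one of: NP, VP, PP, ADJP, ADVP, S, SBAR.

VP

Both words fall inside [VP calmly investigated if every frozen server ran beside Noor over Oren] (words 14–24), and no smaller constituent contains them both. Label: VP.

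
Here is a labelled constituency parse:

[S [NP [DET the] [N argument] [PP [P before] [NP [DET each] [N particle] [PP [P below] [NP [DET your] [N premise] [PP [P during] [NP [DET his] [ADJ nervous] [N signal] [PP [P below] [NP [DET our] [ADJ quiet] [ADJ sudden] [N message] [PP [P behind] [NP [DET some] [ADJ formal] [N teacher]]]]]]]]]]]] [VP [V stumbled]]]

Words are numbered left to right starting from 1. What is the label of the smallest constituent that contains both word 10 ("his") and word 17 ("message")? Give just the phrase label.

NP

The smallest bracket enclosing both words is [NP his nervous signal below our quiet sudden message behind some formal teacher], so the label is NP.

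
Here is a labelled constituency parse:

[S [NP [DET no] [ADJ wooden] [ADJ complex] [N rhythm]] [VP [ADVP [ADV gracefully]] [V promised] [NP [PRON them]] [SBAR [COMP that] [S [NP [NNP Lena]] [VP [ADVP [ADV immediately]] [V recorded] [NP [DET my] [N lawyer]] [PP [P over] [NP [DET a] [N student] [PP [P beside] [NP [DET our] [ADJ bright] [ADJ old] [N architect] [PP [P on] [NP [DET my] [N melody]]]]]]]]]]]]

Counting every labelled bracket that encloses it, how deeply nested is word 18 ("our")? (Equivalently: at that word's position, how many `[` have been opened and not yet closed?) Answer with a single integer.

10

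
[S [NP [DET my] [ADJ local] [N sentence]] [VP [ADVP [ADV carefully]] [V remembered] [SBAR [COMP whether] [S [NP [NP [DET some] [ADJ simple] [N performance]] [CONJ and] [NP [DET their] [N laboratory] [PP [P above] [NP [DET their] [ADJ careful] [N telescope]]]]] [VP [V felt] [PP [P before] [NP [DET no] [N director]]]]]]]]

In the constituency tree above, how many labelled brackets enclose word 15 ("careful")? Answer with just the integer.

9

Path from the root down to the word: S → VP → SBAR → S → NP → NP → PP → NP → ADJ. That is 9 enclosing brackets.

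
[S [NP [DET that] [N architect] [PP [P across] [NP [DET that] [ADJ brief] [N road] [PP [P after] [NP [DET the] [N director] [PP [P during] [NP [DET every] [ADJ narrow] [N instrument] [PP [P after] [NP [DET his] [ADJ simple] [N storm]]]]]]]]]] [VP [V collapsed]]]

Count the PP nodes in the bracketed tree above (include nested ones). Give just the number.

Listing each PP by its span: [PP across that brief road after the director during every narrow instrument after his simple storm]; [PP after the director during every narrow instrument after his simple storm]; [PP during every narrow instrument after his simple storm]; [PP after his simple storm] — that makes 4.

4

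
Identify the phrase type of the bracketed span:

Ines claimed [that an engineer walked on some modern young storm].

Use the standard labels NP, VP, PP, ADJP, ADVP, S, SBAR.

SBAR

The span is built around the complementizer "that" — a subordinate clause (SBAR).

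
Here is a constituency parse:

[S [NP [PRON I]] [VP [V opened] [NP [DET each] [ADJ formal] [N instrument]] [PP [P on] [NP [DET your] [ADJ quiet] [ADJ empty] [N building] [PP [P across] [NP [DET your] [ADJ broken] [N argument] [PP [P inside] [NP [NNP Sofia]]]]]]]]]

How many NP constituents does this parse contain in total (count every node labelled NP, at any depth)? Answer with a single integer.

Scanning left to right, an opening `[NP` appears at word positions 1, 3, 7, 12, 16 — 5 in total.

5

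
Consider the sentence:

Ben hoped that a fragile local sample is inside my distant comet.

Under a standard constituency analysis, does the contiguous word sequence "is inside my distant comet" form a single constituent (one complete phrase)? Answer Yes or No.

Yes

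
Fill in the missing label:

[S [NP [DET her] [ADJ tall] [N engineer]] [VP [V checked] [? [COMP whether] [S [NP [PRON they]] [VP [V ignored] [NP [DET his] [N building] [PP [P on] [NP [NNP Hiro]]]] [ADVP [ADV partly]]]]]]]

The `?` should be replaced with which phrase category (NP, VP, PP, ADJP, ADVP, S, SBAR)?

SBAR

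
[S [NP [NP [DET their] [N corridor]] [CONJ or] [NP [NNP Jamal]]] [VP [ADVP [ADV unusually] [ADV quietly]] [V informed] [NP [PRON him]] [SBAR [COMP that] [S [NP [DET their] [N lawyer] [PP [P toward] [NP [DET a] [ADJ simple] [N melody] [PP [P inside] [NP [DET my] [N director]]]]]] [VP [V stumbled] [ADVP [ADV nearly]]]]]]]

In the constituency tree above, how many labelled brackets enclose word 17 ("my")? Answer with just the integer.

10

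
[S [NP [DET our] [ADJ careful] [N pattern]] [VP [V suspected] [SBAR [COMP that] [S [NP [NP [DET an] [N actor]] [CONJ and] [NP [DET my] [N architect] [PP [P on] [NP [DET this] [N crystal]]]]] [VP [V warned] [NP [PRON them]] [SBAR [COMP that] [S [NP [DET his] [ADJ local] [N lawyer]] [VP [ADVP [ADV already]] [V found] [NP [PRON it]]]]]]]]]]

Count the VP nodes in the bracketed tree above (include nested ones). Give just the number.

Scanning left to right, an opening `[VP` appears at word positions 4, 14, 20 — 3 in total.

3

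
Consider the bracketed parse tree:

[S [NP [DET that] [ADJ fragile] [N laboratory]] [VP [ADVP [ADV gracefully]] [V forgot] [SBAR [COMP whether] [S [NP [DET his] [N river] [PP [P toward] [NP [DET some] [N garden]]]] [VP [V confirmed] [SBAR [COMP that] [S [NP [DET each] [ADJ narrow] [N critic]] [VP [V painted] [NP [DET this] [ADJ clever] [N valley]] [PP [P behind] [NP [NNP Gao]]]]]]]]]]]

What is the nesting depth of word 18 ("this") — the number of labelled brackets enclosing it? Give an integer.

10

Counting open brackets not yet closed at "this": [S [VP [SBAR [S [VP [SBAR [S [VP [NP [DET = 10.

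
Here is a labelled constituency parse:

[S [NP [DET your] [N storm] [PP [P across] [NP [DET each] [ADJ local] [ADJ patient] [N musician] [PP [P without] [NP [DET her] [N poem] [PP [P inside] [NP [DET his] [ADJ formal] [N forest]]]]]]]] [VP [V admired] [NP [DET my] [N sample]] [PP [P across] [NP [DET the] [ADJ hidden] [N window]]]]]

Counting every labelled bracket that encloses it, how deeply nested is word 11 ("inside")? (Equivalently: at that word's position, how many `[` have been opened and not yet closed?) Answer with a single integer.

8

Counting open brackets not yet closed at "inside": [S [NP [PP [NP [PP [NP [PP [P = 8.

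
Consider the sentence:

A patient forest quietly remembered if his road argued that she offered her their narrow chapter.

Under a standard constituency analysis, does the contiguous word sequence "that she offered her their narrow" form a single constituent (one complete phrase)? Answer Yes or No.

No

The sequence begins inside the complementizer "that" and ends inside the clause "she offered her their narrow chapter"; it crosses a phrase boundary, so no single node in the tree spans exactly those words.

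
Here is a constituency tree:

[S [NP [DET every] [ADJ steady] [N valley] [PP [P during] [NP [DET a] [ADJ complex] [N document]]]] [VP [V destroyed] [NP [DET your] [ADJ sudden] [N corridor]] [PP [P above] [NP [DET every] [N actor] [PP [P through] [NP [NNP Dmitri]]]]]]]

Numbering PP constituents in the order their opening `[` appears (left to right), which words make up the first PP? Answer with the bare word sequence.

The PP opening brackets appear, in order, over: "during a complex document"; "above every actor through Dmitri"; "through Dmitri". The first one spans "during a complex document".

during a complex document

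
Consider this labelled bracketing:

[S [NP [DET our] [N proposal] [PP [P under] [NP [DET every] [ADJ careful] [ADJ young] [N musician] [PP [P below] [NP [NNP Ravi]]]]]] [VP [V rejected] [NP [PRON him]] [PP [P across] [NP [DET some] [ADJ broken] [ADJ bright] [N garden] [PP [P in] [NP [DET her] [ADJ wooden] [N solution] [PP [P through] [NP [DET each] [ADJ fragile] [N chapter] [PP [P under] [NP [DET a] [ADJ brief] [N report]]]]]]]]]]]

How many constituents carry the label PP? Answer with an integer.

6

Listing each PP by its span: [PP under every careful young musician below Ravi]; [PP below Ravi]; [PP across some broken bright garden in her wooden solution through each fragile chapter under a brief report]; [PP in her wooden solution through each fragile chapter under a brief report]; [PP through each fragile chapter under a brief report]; [PP under a brief report] — that makes 6.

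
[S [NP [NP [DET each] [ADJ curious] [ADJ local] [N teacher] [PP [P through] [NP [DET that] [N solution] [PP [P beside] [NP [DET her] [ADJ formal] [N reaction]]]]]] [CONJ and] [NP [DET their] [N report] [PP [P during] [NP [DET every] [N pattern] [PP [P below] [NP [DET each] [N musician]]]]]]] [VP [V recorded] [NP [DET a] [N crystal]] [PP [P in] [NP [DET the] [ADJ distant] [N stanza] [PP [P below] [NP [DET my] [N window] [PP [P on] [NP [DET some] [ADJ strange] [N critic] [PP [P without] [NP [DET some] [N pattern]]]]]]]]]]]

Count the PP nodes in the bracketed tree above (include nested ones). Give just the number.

8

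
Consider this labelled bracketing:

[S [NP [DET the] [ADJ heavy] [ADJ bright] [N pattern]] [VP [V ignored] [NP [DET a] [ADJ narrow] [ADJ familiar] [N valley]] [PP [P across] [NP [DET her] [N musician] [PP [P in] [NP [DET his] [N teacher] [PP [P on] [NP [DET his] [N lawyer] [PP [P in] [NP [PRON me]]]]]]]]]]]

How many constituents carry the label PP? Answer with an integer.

4

Listing each PP by its span: [PP across her musician in his teacher on his lawyer in me]; [PP in his teacher on his lawyer in me]; [PP on his lawyer in me]; [PP in me] — that makes 4.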